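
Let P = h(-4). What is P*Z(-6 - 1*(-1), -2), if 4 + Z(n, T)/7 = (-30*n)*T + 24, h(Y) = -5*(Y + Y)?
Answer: -78400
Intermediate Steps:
h(Y) = -10*Y
Z(n, T) = 140 - 210*T*n (Z(n, T) = -28 + 7*((-30*n)*T + 24) = -28 + 7*(-30*T*n + 24) = -28 + 7*(24 - 30*T*n) = -28 + (168 - 210*T*n) = 140 - 210*T*n)
P = 40 (P = -10*(-4) = 40)
P*Z(-6 - 1*(-1), -2) = 40*(140 - 210*(-2)*(-6 - 1*(-1))) = 40*(140 - 210*(-2)*(-6 + 1)) = 40*(140 - 210*(-2)*(-5)) = 40*(140 - 2100) = 40*(-1960) = -78400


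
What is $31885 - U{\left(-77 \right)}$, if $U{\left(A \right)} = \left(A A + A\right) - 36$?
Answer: $26069$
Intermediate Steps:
$U{\left(A \right)} = -36 + A + A^{2}$ ($U{\left(A \right)} = \left(A^{2} + A\right) - 36 = \left(A + A^{2}\right) - 36 = -36 + A + A^{2}$)
$31885 - U{\left(-77 \right)} = 31885 - \left(-36 - 77 + \left(-77\right)^{2}\right) = 31885 - \left(-36 - 77 + 5929\right) = 31885 - 5816 = 26069$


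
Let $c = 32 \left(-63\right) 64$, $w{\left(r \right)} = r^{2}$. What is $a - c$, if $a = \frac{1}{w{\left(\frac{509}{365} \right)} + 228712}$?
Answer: $\frac{3931414861348969}{30470415281} \approx 1.2902 \cdot 10^{5}$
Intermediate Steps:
$c = -129024$ ($c = \left(-2016\right) 64 = -129024$)
$a = \frac{133225}{30470415281}$ ($a = \frac{1}{\left(\frac{509}{365}\right)^{2} + 228712} = \frac{1}{\frac{259081}{133225} + 228712} = \frac{1}{\frac{30470415281}{133225}} = \frac{133225}{30470415281} \approx 4.3723 \cdot 10^{-6}$)
$a - c = \frac{133225}{30470415281} - -129024 = \frac{133225}{30470415281} + 129024 = \frac{3931414861348969}{30470415281}$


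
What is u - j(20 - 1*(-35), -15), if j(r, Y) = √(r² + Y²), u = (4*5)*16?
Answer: 320 - 5*√130 ≈ 262.99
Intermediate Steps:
u = 320 (u = 20*16 = 320)
j(r, Y) = √(Y² + r²)
u - j(20 - 1*(-35), -15) = 320 - √((-15)² + (20 - 1*(-35))²) = 320 - √(225 + (20 + 35)²) = 320 - √(225 + 55²) = 320 - √(225 + 3025) = 320 - √3250 = 320 - 5*√130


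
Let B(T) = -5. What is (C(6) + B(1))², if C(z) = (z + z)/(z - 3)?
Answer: 1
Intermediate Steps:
C(z) = 2*z/(-3 + z) (C(z) = (2*z)/(-3 + z) = 2*z/(-3 + z))
(C(6) + B(1))² = (2*6/(-3 + 6) - 5)² = (2*6/3 - 5)² = (2*6*(⅓) - 5)² = (4 - 5)² = (-1)² = 1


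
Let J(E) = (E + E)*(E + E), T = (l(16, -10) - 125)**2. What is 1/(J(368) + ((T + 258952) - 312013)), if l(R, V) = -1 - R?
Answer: 1/508799 ≈ 1.9654e-6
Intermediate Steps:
T = 20164 (T = ((-1 - 1*16) - 125)**2 = ((-1 - 16) - 125)**2 = (-17 - 125)**2 = (-142)**2 = 20164)
J(E) = 4*E**2 (J(E) = (2*E)*(2*E) = 4*E**2)
1/(J(368) + ((T + 258952) - 312013)) = 1/(4*368**2 + ((20164 + 258952) - 312013)) = 1/(4*135424 + (279116 - 312013)) = 1/(541696 - 32897) = 1/508799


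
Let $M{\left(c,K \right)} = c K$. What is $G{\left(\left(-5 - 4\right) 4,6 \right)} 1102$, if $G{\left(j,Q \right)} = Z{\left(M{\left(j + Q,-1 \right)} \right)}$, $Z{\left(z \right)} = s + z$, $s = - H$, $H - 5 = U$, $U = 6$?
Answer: $20938$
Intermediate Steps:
$M{\left(c,K \right)} = K c$
$H = 11$ ($H = 5 + 6 = 11$)
$s = -11$ ($s = \left(-1\right) 11 = -11$)
$Z{\left(z \right)} = -11 + z$
$G{\left(j,Q \right)} = -11 - Q - j$ ($G{\left(j,Q \right)} = -11 - \left(j + Q\right) = -11 - \left(Q + j\right) = -11 - Q - j$)
$G{\left(\left(-5 - 4\right) 4,6 \right)} 1102 = \left(-11 - 6 - \left(-5 - 4\right) 4\right) 1102 = \left(-11 - 6 - \left(-9\right) 4\right) 1102 = \left(-11 - 6 - -36\right) 1102 = \left(-11 - 6 + 36\right) 1102 = 19 \cdot 1102 = 20938$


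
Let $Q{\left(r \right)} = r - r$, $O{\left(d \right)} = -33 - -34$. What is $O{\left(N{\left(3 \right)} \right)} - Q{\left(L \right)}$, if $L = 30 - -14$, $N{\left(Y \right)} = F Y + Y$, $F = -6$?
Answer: $1$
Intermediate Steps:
$N{\left(Y \right)} = - 5 Y$ ($N{\left(Y \right)} = - 6 Y + Y = - 5 Y$)
$O{\left(d \right)} = 1$ ($O{\left(d \right)} = -33 + 34 = 1$)
$L = 44$ ($L = 30 + 14 = 44$)
$Q{\left(r \right)} = 0$
$O{\left(N{\left(3 \right)} \right)} - Q{\left(L \right)} = 1 - 0 = 1 + 0 = 1$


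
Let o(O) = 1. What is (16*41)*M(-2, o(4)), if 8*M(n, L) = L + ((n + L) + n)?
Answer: -164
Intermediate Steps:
M(n, L) = L/4 + n/4 (M(n, L) = (L + ((n + L) + n))/8 = (L + ((L + n) + n))/8 = (L + (L + 2*n))/8 = (2*L + 2*n)/8 = L/4 + n/4)
(16*41)*M(-2, o(4)) = (16*41)*((¼)*1 + (¼)*(-2)) = 656*(¼ - ½) = 656*(-¼) = -164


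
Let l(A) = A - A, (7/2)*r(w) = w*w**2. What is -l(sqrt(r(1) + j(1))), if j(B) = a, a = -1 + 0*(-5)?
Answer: 0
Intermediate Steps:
r(w) = 2*w**3/7 (r(w) = 2*(w*w**2)/7 = 2*w**3/7)
a = -1 (a = -1 + 0 = -1)
j(B) = -1
l(A) = 0
-l(sqrt(r(1) + j(1))) = -1*0 = 0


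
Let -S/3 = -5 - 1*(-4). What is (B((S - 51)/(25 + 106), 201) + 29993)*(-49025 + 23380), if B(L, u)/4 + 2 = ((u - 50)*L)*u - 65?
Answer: 49582478965/131 ≈ 3.7849e+8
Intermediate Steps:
S = 3 (S = -3*(-5 - 1*(-4)) = -3*(-5 + 4) = -3*(-1) = 3)
B(L, u) = -268 + 4*L*u*(-50 + u) (B(L, u) = -8 + 4*(((u - 50)*L)*u - 65) = -8 + 4*(((-50 + u)*L)*u - 65) = -8 + 4*((L*(-50 + u))*u - 65) = -8 + 4*(L*u*(-50 + u) - 65) = -8 + 4*(-65 + L*u*(-50 + u)) = -8 + (-260 + 4*L*u*(-50 + u)) = -268 + 4*L*u*(-50 + u))
(B((S - 51)/(25 + 106), 201) + 29993)*(-49025 + 23380) = ((-268 - 200*(3 - 51)/(25 + 106)*201 + 4*((3 - 51)/(25 + 106))*201²) + 29993)*(-49025 + 23380) = ((-268 - 200*(-48/131)*201 + 4*(-48/131)*40401) + 29993)*(-25645) = ((-268 + 1929600/131 - 7756992/131) + 29993)*(-25645) = (-5862500/131 + 29993)*(-25645) = -1933417/131*(-25645) = 49582478965/131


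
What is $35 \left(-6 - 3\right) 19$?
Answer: $-5985$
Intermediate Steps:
$35 \left(-6 - 3\right) 19 = 35 \left(-9\right) 19 = \left(-315\right) 19 = -5985$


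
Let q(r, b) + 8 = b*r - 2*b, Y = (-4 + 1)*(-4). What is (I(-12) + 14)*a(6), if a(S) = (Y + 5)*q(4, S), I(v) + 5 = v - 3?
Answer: -408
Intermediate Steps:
Y = 12 (Y = -3*(-4) = 12)
q(r, b) = -8 - 2*b + b*r (q(r, b) = -8 + (b*r - 2*b) = -8 + (-2*b + b*r) = -8 - 2*b + b*r)
I(v) = -8 + v (I(v) = -5 + (v - 3) = -5 + (-3 + v) = -8 + v)
a(S) = -136 + 34*S (a(S) = (12 + 5)*(-8 - 2*S + S*4) = 17*(-8 - 2*S + 4*S) = 17*(-8 + 2*S) = -136 + 34*S)
(I(-12) + 14)*a(6) = ((-8 - 12) + 14)*(-136 + 34*6) = (-20 + 14)*(-136 + 204) = -6*68 = -408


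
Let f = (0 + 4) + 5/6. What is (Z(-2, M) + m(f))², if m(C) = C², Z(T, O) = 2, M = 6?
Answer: 833569/1296 ≈ 643.19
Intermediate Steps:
f = 29/6 (f = 4 + 5*(⅙) = 4 + ⅚ = 29/6 ≈ 4.8333)
(Z(-2, M) + m(f))² = (2 + (29/6)²)² = (2 + 841/36)² = (913/36)² = 833569/1296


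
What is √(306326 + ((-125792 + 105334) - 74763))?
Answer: √211105 ≈ 459.46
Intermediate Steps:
√(306326 + ((-125792 + 105334) - 74763)) = √(306326 + (-20458 - 74763)) = √(306326 - 95221) = √211105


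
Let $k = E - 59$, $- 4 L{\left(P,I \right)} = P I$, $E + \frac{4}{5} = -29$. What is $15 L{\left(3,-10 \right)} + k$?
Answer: $\frac{237}{10} \approx 23.7$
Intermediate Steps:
$E = - \frac{149}{5}$ ($E = - \frac{4}{5} - 29 = - \frac{149}{5} \approx -29.8$)
$L{\left(P,I \right)} = - \frac{I P}{4}$ ($L{\left(P,I \right)} = - \frac{P I}{4} = - \frac{I P}{4}$)
$k = - \frac{444}{5}$ ($k = - \frac{149}{5} - 59 = - \frac{444}{5} \approx -88.8$)
$15 L{\left(3,-10 \right)} + k = 15 \left(\left(- \frac{1}{4}\right) \left(-10\right) 3\right) - \frac{444}{5} = 15 \cdot \frac{15}{2} - \frac{444}{5} = \frac{225}{2} - \frac{444}{5} = \frac{237}{10}$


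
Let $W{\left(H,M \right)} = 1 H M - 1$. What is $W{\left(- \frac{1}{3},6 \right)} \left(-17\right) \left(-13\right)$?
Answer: $-663$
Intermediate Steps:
$W{\left(H,M \right)} = -1 + H M$ ($W{\left(H,M \right)} = H M - 1 = -1 + H M$)
$W{\left(- \frac{1}{3},6 \right)} \left(-17\right) \left(-13\right) = \left(-1 + - \frac{1}{3} \cdot 6\right) \left(-17\right) \left(-13\right) = \left(-1 + \left(-1\right) \frac{1}{3} \cdot 6\right) \left(-17\right) \left(-13\right) = \left(-1 - 2\right) \left(-17\right) \left(-13\right) = \left(-3\right) \left(-17\right) \left(-13\right) = 51 \left(-13\right) = -663$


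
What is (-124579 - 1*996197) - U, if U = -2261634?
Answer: 1140858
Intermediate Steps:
(-124579 - 1*996197) - U = (-124579 - 1*996197) - 1*(-2261634) = (-124579 - 996197) + 2261634 = -1120776 + 2261634 = 1140858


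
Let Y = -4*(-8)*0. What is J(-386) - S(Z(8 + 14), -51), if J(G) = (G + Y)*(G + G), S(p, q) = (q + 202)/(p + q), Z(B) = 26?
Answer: 7449951/25 ≈ 2.9800e+5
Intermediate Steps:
S(p, q) = (202 + q)/(p + q)
Y = 0 (Y = 32*0 = 0)
J(G) = 2*G² (J(G) = (G + 0)*(G + G) = G*(2*G) = 2*G²)
J(-386) - S(Z(8 + 14), -51) = 2*(-386)² - (202 - 51)/(26 - 51) = 2*148996 - 151/(-25) = 297992 - (-1)*151/25 = 297992 - 1*(-151/25) = 297992 + 151/25 = 7449951/25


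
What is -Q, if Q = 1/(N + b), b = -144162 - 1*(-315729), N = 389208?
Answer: -1/560775 ≈ -1.7832e-6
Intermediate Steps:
b = 171567 (b = -144162 + 315729 = 171567)
Q = 1/560775 (Q = 1/(389208 + 171567) = 1/560775 ≈ 1.7832e-6)
-Q = -1*1/560775 = -1/560775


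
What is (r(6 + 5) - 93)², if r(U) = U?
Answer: 6724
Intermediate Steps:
(r(6 + 5) - 93)² = ((6 + 5) - 93)² = (11 - 93)² = (-82)² = 6724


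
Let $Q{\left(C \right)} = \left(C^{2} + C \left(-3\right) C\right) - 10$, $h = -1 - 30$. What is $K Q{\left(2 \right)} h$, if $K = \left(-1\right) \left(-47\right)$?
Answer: $26226$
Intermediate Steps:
$h = -31$ ($h = -1 - 30 = -31$)
$K = 47$
$Q{\left(C \right)} = -10 - 2 C^{2}$ ($Q{\left(C \right)} = \left(C^{2} + - 3 C C\right) - 10 = \left(C^{2} - 3 C^{2}\right) - 10 = - 2 C^{2} - 10 = -10 - 2 C^{2}$)
$K Q{\left(2 \right)} h = 47 \left(-10 - 2 \cdot 2^{2}\right) \left(-31\right) = 47 \left(-10 - 8\right) \left(-31\right) = 47 \left(-18\right) \left(-31\right) = \left(-846\right) \left(-31\right) = 26226$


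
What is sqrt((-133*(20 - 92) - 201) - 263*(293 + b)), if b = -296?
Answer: 22*sqrt(21) ≈ 100.82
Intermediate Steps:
sqrt((-133*(20 - 92) - 201) - 263*(293 + b)) = sqrt((-133*(20 - 92) - 201) - 263*(293 - 296)) = sqrt((-133*(-72) - 201) - 263*(-3)) = sqrt((9576 - 201) + 789) = sqrt(9375 + 789) = sqrt(10164) = 22*sqrt(21)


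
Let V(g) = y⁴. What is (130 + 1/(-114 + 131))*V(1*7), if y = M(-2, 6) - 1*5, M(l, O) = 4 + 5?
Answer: 566016/17 ≈ 33295.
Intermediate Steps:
M(l, O) = 9
y = 4 (y = 9 - 1*5 = 9 - 5 = 4)
V(g) = 256 (V(g) = 4⁴ = 256)
(130 + 1/(-114 + 131))*V(1*7) = (130 + 1/(-114 + 131))*256 = (130 + 1/17)*256 = (2211/17)*256 = 566016/17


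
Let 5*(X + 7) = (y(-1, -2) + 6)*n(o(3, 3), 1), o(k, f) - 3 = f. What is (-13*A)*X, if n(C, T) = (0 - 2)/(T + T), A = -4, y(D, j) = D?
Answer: -416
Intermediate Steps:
o(k, f) = 3 + f
n(C, T) = -1/T (n(C, T) = -2*1/(2*T) = -1/T)
X = -8 (X = -7 + ((-1 + 6)*(-1/1))/5 = -7 + (5*(-1*1))/5 = -7 + (5*(-1))/5 = -7 + (⅕)*(-5) = -7 - 1 = -8)
(-13*A)*X = -13*(-4)*(-8) = 52*(-8) = -416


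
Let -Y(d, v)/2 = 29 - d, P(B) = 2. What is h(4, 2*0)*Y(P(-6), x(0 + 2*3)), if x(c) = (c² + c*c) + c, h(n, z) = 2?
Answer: -108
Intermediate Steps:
x(c) = c + 2*c² (x(c) = (c² + c²) + c = 2*c² + c = c + 2*c²)
Y(d, v) = -58 + 2*d (Y(d, v) = -2*(29 - d) = -58 + 2*d)
h(4, 2*0)*Y(P(-6), x(0 + 2*3)) = 2*(-58 + 2*2) = 2*(-58 + 4) = 2*(-54) = -108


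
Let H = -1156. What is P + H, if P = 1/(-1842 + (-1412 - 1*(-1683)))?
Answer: -1816077/1571 ≈ -1156.0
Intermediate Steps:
P = -1/1571 (P = 1/(-1842 + (-1412 + 1683)) = 1/(-1842 + 271) = 1/(-1571) = -1/1571 ≈ -0.00063654)
P + H = -1/1571 - 1156 = -1816077/1571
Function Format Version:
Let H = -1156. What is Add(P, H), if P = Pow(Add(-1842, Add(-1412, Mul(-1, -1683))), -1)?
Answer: Rational(-1816077, 1571) ≈ -1156.0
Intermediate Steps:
P = Rational(-1, 1571) (P = Pow(Add(-1842, Add(-1412, 1683)), -1) = Pow(Add(-1842, 271), -1) = Pow(-1571, -1) = Rational(-1, 1571) ≈ -0.00063654)
Add(P, H) = Add(Rational(-1, 1571), -1156) = Rational(-1816077, 1571)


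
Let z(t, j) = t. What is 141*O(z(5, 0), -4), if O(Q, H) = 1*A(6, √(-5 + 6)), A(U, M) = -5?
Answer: -705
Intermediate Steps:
O(Q, H) = -5 (O(Q, H) = 1*(-5) = -5)
141*O(z(5, 0), -4) = 141*(-5) = -705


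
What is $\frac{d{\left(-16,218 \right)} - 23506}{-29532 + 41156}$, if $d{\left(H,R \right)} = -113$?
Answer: $- \frac{23619}{11624} \approx -2.0319$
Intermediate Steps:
$\frac{d{\left(-16,218 \right)} - 23506}{-29532 + 41156} = \frac{-113 - 23506}{-29532 + 41156} = - \frac{23619}{11624}$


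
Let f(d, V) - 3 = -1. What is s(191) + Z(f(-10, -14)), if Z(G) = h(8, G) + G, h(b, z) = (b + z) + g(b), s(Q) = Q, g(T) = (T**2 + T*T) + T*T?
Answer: 395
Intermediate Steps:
f(d, V) = 2 (f(d, V) = 3 - 1 = 2)
g(T) = 3*T**2 (g(T) = (T**2 + T**2) + T**2 = 2*T**2 + T**2 = 3*T**2)
h(b, z) = b + z + 3*b**2 (h(b, z) = (b + z) + 3*b**2 = b + z + 3*b**2)
Z(G) = 200 + 2*G (Z(G) = (8 + G + 3*8**2) + G = (8 + G + 3*64) + G = (8 + G + 192) + G = (200 + G) + G = 200 + 2*G)
s(191) + Z(f(-10, -14)) = 191 + (200 + 2*2) = 191 + (200 + 4) = 191 + 204 = 395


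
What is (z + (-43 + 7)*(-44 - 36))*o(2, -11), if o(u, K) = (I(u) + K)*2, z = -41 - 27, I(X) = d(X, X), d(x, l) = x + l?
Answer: -39368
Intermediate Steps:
d(x, l) = l + x
I(X) = 2*X (I(X) = X + X = 2*X)
z = -68
o(u, K) = 2*K + 4*u (o(u, K) = (2*u + K)*2 = (K + 2*u)*2 = 2*K + 4*u)
(z + (-43 + 7)*(-44 - 36))*o(2, -11) = (-68 + (-43 + 7)*(-44 - 36))*(2*(-11) + 4*2) = (-68 - 36*(-80))*(-22 + 8) = (-68 + 2880)*(-14) = 2812*(-14) = -39368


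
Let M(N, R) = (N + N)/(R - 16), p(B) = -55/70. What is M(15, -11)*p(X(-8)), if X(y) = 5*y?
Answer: 55/63 ≈ 0.87302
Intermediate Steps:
p(B) = -11/14 (p(B) = -55*1/70 = -11/14)
M(N, R) = 2*N/(-16 + R) (M(N, R) = (2*N)/(-16 + R) = 2*N/(-16 + R))
M(15, -11)*p(X(-8)) = (2*15/(-16 - 11))*(-11/14) = (2*15/(-27))*(-11/14) = (2*15*(-1/27))*(-11/14) = -10/9*(-11/14) = 55/63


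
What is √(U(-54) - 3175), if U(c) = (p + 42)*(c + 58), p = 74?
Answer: I*√2711 ≈ 52.067*I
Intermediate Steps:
U(c) = 6728 + 116*c (U(c) = (74 + 42)*(c + 58) = 116*(58 + c) = 6728 + 116*c)
√(U(-54) - 3175) = √((6728 + 116*(-54)) - 3175) = √((6728 - 6264) - 3175) = √(464 - 3175) = √(-2711) = I*√2711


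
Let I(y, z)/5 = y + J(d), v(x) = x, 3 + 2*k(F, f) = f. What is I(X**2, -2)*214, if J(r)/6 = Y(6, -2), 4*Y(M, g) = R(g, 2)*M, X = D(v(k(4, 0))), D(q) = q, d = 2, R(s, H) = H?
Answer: 43335/2 ≈ 21668.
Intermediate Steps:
k(F, f) = -3/2 + f/2
X = -3/2 (X = -3/2 + (1/2)*0 = -3/2 + 0 = -3/2 ≈ -1.5000)
Y(M, g) = M/2 (Y(M, g) = (2*M)/4 = M/2)
J(r) = 18 (J(r) = 6*((1/2)*6) = 6*3 = 18)
I(y, z) = 90 + 5*y (I(y, z) = 5*(y + 18) = 5*(18 + y) = 90 + 5*y)
I(X**2, -2)*214 = (90 + 5*(-3/2)**2)*214 = (90 + 5*(9/4))*214 = (90 + 45/4)*214 = (405/4)*214 = 43335/2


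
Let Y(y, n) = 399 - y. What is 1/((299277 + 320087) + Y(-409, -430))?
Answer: 1/620172 ≈ 1.6125e-6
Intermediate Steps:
1/((299277 + 320087) + Y(-409, -430)) = 1/((299277 + 320087) + (399 - 1*(-409))) = 1/(619364 + (399 + 409)) = 1/(619364 + 808) = 1/620172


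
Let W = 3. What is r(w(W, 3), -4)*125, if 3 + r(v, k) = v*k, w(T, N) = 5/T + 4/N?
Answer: -1875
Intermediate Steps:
w(T, N) = 4/N + 5/T
r(v, k) = -3 + k*v (r(v, k) = -3 + v*k = -3 + k*v)
r(w(W, 3), -4)*125 = (-3 - 4*(4/3 + 5/3))*125 = (-3 - 4*3)*125 = (-3 - 12)*125 = -15*125 = -1875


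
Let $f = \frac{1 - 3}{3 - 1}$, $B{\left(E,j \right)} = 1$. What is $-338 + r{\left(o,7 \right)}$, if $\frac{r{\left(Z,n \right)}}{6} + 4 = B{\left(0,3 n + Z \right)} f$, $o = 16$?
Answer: $-368$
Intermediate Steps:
$f = -1$ ($f = - \frac{2}{2} = \left(-2\right) \frac{1}{2} = -1$)
$r{\left(Z,n \right)} = -30$ ($r{\left(Z,n \right)} = -24 + 6 \cdot 1 \left(-1\right) = -24 + 6 \left(-1\right) = -24 - 6 = -30$)
$-338 + r{\left(o,7 \right)} = -338 - 30 = -368$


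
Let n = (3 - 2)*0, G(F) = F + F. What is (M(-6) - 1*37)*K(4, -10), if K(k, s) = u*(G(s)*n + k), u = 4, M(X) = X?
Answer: -688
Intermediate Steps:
G(F) = 2*F
n = 0 (n = 1*0 = 0)
K(k, s) = 4*k (K(k, s) = 4*((2*s)*0 + k) = 4*(0 + k) = 4*k)
(M(-6) - 1*37)*K(4, -10) = (-6 - 1*37)*(4*4) = (-6 - 37)*16 = -43*16 = -688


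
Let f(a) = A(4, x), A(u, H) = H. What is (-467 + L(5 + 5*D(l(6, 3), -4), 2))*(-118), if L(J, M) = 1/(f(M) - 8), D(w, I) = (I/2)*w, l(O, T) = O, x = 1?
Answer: 385860/7 ≈ 55123.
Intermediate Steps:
f(a) = 1
D(w, I) = I*w/2 (D(w, I) = (I*(½))*w = (I/2)*w = I*w/2)
L(J, M) = -⅐ (L(J, M) = 1/(1 - 8) = 1/(-7) = -⅐)
(-467 + L(5 + 5*D(l(6, 3), -4), 2))*(-118) = (-467 - ⅐)*(-118) = -3270/7*(-118) = 385860/7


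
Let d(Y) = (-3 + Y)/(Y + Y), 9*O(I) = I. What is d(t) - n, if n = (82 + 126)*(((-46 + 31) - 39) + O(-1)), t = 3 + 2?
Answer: 506489/45 ≈ 11255.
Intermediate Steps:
O(I) = I/9
t = 5
d(Y) = (-3 + Y)/(2*Y) (d(Y) = (-3 + Y)/((2*Y)) = (-3 + Y)*(1/(2*Y)) = (-3 + Y)/(2*Y))
n = -101296/9 (n = (82 + 126)*(((-46 + 31) - 39) + (⅑)*(-1)) = 208*((-15 - 39) - ⅑) = 208*(-54 - ⅑) = 208*(-487/9) = -101296/9 ≈ -11255.)
d(t) - n = (½)*(-3 + 5)/5 - 1*(-101296/9) = (½)*(⅕)*2 + 101296/9 = ⅕ + 101296/9 = 506489/45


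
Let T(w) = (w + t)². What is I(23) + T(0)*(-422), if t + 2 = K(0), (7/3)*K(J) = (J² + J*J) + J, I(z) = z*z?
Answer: -1159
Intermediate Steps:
I(z) = z²
K(J) = 3*J/7 + 6*J²/7 (K(J) = 3*((J² + J*J) + J)/7 = 3*((J² + J²) + J)/7 = 3*(2*J² + J)/7 = 3*(J + 2*J²)/7 = 3*J/7 + 6*J²/7)
t = -2 (t = -2 + (3/7)*0*(1 + 2*0) = -2 + (3/7)*0*(1 + 0) = -2 + (3/7)*0*1 = -2 + 0 = -2)
T(w) = (-2 + w)² (T(w) = (w - 2)² = (-2 + w)²)
I(23) + T(0)*(-422) = 23² + (-2 + 0)²*(-422) = 529 + (-2)²*(-422) = 529 + 4*(-422) = 529 - 1688 = -1159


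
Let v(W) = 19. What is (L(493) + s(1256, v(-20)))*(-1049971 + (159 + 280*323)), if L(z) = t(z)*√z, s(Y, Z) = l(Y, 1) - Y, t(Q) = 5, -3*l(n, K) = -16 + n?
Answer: 4804534976/3 - 4796860*√493 ≈ 1.4950e+9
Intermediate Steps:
l(n, K) = 16/3 - n/3 (l(n, K) = -(-16 + n)/3 = 16/3 - n/3)
s(Y, Z) = 16/3 - 4*Y/3 (s(Y, Z) = (16/3 - Y/3) - Y = 16/3 - 4*Y/3)
L(z) = 5*√z
(L(493) + s(1256, v(-20)))*(-1049971 + (159 + 280*323)) = (5*√493 + (16/3 - 4/3*1256))*(-1049971 + (159 + 280*323)) = (5*√493 + (16/3 - 5024/3))*(-1049971 + (159 + 90440)) = (5*√493 - 5008/3)*(-1049971 + 90599) = (-5008/3 + 5*√493)*(-959372) = 4804534976/3 - 4796860*√493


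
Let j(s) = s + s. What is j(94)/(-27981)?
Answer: -188/27981 ≈ -0.0067188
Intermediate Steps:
j(s) = 2*s
j(94)/(-27981) = (2*94)/(-27981) = 188*(-1/27981) = -188/27981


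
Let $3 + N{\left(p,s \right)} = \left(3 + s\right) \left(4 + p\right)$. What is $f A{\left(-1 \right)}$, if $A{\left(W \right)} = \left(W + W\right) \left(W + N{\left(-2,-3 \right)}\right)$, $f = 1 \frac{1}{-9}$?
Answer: $- \frac{8}{9} \approx -0.88889$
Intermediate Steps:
$N{\left(p,s \right)} = -3 + \left(3 + s\right) \left(4 + p\right)$
$f = - \frac{1}{9}$ ($f = 1 \left(- \frac{1}{9}\right) = - \frac{1}{9} \approx -0.11111$)
$A{\left(W \right)} = 2 W \left(-3 + W\right)$ ($A{\left(W \right)} = \left(W + W\right) \left(W + \left(9 + 3 \left(-2\right) + 4 \left(-3\right) - -6\right)\right) = 2 W \left(W + \left(9 - 6 - 12 + 6\right)\right) = 2 W \left(W - 3\right) = 2 W \left(-3 + W\right)$)
$f A{\left(-1 \right)} = - \frac{2 \left(-1\right) \left(-3 - 1\right)}{9} = - \frac{2 \left(-1\right) \left(-4\right)}{9} = \left(- \frac{1}{9}\right) 8 = - \frac{8}{9}$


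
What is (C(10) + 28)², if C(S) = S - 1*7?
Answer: 961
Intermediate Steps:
C(S) = -7 + S (C(S) = S - 7 = -7 + S)
(C(10) + 28)² = ((-7 + 10) + 28)² = (3 + 28)² = 31² = 961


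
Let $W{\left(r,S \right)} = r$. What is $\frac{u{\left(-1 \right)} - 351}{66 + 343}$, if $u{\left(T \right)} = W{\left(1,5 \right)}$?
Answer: $- \frac{350}{409} \approx -0.85575$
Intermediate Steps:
$u{\left(T \right)} = 1$
$\frac{u{\left(-1 \right)} - 351}{66 + 343} = \frac{1 - 351}{66 + 343} = - \frac{350}{409}$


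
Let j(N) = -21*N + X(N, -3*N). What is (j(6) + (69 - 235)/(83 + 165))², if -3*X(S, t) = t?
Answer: 223891369/15376 ≈ 14561.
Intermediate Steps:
X(S, t) = -t/3
j(N) = -20*N (j(N) = -21*N - (-1)*N = -21*N + N = -20*N)
(j(6) + (69 - 235)/(83 + 165))² = (-20*6 + (69 - 235)/(83 + 165))² = (-120 - 166/248)² = (-120 - 166*1/248)² = (-120 - 83/124)² = (-14963/124)² = 223891369/15376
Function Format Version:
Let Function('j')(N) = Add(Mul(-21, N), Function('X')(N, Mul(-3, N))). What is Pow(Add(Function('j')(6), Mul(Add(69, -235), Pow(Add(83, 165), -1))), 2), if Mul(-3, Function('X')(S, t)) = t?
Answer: Rational(223891369, 15376) ≈ 14561.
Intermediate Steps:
Function('X')(S, t) = Mul(Rational(-1, 3), t)
Function('j')(N) = Mul(-20, N) (Function('j')(N) = Add(Mul(-21, N), Mul(Rational(-1, 3), Mul(-3, N))) = Add(Mul(-21, N), N) = Mul(-20, N))
Pow(Add(Function('j')(6), Mul(Add(69, -235), Pow(Add(83, 165), -1))), 2) = Pow(Add(Mul(-20, 6), Mul(Add(69, -235), Pow(Add(83, 165), -1))), 2) = Pow(Add(-120, Mul(-166, Pow(248, -1))), 2) = Pow(Add(-120, Mul(-166, Rational(1, 248))), 2) = Pow(Add(-120, Rational(-83, 124)), 2) = Pow(Rational(-14963, 124), 2) = Rational(223891369, 15376)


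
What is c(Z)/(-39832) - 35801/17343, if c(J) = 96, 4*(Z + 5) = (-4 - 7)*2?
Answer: -178461295/86350797 ≈ -2.0667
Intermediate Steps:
Z = -21/2 (Z = -5 + ((-4 - 7)*2)/4 = -5 + (-11*2)/4 = -5 + (¼)*(-22) = -5 - 11/2 = -21/2 ≈ -10.500)
c(Z)/(-39832) - 35801/17343 = 96/(-39832) - 35801/17343 = 96*(-1/39832) - 35801*1/17343 = -12/4979 - 35801/17343 = -178461295/86350797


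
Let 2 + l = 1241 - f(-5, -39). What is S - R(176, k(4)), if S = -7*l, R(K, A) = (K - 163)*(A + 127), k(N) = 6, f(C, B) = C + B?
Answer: -10710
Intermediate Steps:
f(C, B) = B + C
l = 1283 (l = -2 + (1241 - (-39 - 5)) = -2 + (1241 - 1*(-44)) = -2 + (1241 + 44) = -2 + 1285 = 1283)
R(K, A) = (-163 + K)*(127 + A)
S = -8981 (S = -7*1283 = -8981)
S - R(176, k(4)) = -8981 - (-20701 - 163*6 + 127*176 + 6*176) = -8981 - (-20701 - 978 + 22352 + 1056) = -8981 - 1*1729 = -8981 - 1729 = -10710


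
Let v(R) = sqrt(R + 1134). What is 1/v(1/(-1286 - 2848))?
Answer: sqrt(19380005970)/4687955 ≈ 0.029696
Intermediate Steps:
v(R) = sqrt(1134 + R)
1/v(1/(-1286 - 2848)) = 1/(sqrt(1134 + 1/(-1286 - 2848))) = 1/(sqrt(1134 + 1/(-4134))) = 1/(sqrt(1134 - 1/4134)) = 1/(sqrt(4687955/4134)) = 1/(sqrt(19380005970)/4134) = sqrt(19380005970)/4687955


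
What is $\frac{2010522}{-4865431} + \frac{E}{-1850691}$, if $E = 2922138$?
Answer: $- \frac{5979438594060}{3001469787607} \approx -1.9922$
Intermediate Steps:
$\frac{2010522}{-4865431} + \frac{E}{-1850691} = \frac{2010522}{-4865431} + \frac{2922138}{-1850691} = 2010522 \left(- \frac{1}{4865431}\right) + 2922138 \left(- \frac{1}{1850691}\right) = - \frac{2010522}{4865431} - \frac{974046}{616897} = - \frac{5979438594060}{3001469787607}$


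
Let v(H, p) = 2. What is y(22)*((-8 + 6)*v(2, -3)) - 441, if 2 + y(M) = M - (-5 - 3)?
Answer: -553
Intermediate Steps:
y(M) = 6 + M (y(M) = -2 + (M - (-5 - 3)) = -2 + (M - 1*(-8)) = -2 + (M + 8) = -2 + (8 + M) = 6 + M)
y(22)*((-8 + 6)*v(2, -3)) - 441 = (6 + 22)*((-8 + 6)*2) - 441 = 28*(-2*2) - 441 = 28*(-4) - 441 = -112 - 441 = -553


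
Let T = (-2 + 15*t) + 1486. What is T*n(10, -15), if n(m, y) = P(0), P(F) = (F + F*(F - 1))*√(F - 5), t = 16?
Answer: 0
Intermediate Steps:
P(F) = √(-5 + F)*(F + F*(-1 + F)) (P(F) = (F + F*(-1 + F))*√(-5 + F) = √(-5 + F)*(F + F*(-1 + F)))
n(m, y) = 0 (n(m, y) = 0²*√(-5 + 0) = 0*√(-5) = 0*(I*√5) = 0)
T = 1724 (T = (-2 + 15*16) + 1486 = (-2 + 240) + 1486 = 238 + 1486 = 1724)
T*n(10, -15) = 1724*0 = 0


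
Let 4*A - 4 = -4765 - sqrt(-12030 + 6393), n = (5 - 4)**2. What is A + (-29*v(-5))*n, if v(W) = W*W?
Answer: -7661/4 - I*sqrt(5637)/4 ≈ -1915.3 - 18.77*I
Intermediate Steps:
v(W) = W**2
n = 1 (n = 1**2 = 1)
A = -4761/4 - I*sqrt(5637)/4 (A = 1 + (-4765 - sqrt(-12030 + 6393))/4 = 1 + (-4765 - sqrt(-5637))/4 = 1 + (-4765 - I*sqrt(5637))/4 = 1 + (-4765/4 - I*sqrt(5637)/4) = -4761/4 - I*sqrt(5637)/4 ≈ -1190.3 - 18.77*I)
A + (-29*v(-5))*n = (-4761/4 - I*sqrt(5637)/4) - 29*(-5)**2*1 = (-4761/4 - I*sqrt(5637)/4) - 29*25*1 = (-4761/4 - I*sqrt(5637)/4) - 725*1 = (-4761/4 - I*sqrt(5637)/4) - 725 = -7661/4 - I*sqrt(5637)/4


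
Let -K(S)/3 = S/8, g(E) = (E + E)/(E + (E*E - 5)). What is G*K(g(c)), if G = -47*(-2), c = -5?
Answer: 47/2 ≈ 23.500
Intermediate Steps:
g(E) = 2*E/(-5 + E + E**2) (g(E) = (2*E)/(E + (E**2 - 5)) = (2*E)/(E + (-5 + E**2)) = (2*E)/(-5 + E + E**2) = 2*E/(-5 + E + E**2))
K(S) = -3*S/8
G = 94
G*K(g(c)) = 94*(-3*(-5)/(4*(-5 - 5 + (-5)**2))) = 94*(-3*(-5)/(4*(-5 - 5 + 25))) = 94*(-3*(-5)/(4*15)) = 94*(-3/8*(-2/3)) = 94*(1/4) = 47/2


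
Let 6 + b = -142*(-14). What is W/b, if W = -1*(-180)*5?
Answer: 450/991 ≈ 0.45409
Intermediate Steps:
b = 1982 (b = -6 - 142*(-14) = -6 + 1988 = 1982)
W = 900 (W = 180*5 = 900)
W/b = 900/1982 = 900*(1/1982) = 450/991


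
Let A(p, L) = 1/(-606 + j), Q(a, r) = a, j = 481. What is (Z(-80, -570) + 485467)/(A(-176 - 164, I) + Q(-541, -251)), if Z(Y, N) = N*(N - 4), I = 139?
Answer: -101580875/67626 ≈ -1502.1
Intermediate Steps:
Z(Y, N) = N*(-4 + N)
A(p, L) = -1/125 (A(p, L) = 1/(-606 + 481) = 1/(-125) = -1/125)
(Z(-80, -570) + 485467)/(A(-176 - 164, I) + Q(-541, -251)) = (-570*(-4 - 570) + 485467)/(-1/125 - 541) = (-570*(-574) + 485467)/(-67626/125) = (327180 + 485467)*(-125/67626) = 812647*(-125/67626) = -101580875/67626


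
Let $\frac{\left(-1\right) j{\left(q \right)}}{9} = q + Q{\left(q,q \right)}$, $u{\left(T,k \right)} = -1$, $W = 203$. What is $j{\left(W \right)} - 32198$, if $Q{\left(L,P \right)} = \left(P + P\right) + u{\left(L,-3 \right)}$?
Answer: $-37670$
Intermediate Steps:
$Q{\left(L,P \right)} = -1 + 2 P$ ($Q{\left(L,P \right)} = \left(P + P\right) - 1 = 2 P - 1 = -1 + 2 P$)
$j{\left(q \right)} = 9 - 27 q$ ($j{\left(q \right)} = - 9 \left(q + \left(-1 + 2 q\right)\right) = - 9 \left(-1 + 3 q\right) = 9 - 27 q$)
$j{\left(W \right)} - 32198 = \left(9 - 5481\right) - 32198 = -5472 - 32198 = -37670$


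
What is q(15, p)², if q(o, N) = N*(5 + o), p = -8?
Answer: 25600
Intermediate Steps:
q(15, p)² = (-8*(5 + 15))² = (-8*20)² = (-160)² = 25600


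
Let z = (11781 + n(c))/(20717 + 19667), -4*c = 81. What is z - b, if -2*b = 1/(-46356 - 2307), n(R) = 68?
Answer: 576587695/1965206592 ≈ 0.29340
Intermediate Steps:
c = -81/4 (c = -¼*81 = -81/4 ≈ -20.250)
b = 1/97326 (b = -1/(2*(-46356 - 2307)) = -½/(-48663) = -½*(-1/48663) = 1/97326 ≈ 1.0275e-5)
z = 11849/40384 (z = (11781 + 68)/(20717 + 19667) = 11849/40384 ≈ 0.29341)
z - b = 11849/40384 - 1*1/97326 = 11849/40384 - 1/97326 = 576587695/1965206592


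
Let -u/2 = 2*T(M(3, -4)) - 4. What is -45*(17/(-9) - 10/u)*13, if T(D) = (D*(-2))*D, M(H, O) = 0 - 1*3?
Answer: 9425/8 ≈ 1178.1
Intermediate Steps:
M(H, O) = -3 (M(H, O) = 0 - 3 = -3)
T(D) = -2*D² (T(D) = (-2*D)*D = -2*D²)
u = 80 (u = -2*(2*(-2*(-3)²) - 4) = -2*(2*(-2*9) - 4) = -2*(2*(-18) - 4) = -2*(-36 - 4) = -2*(-40) = 80)
-45*(17/(-9) - 10/u)*13 = -45*(17/(-9) - 10/80)*13 = -45*(17*(-⅑) - 10*1/80)*13 = -45*(-17/9 - ⅛)*13 = -45*(-145/72)*13 = (725/8)*13 = 9425/8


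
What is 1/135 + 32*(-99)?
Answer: -427679/135 ≈ -3168.0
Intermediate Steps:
1/135 + 32*(-99) = 1/135 - 3168 = -427679/135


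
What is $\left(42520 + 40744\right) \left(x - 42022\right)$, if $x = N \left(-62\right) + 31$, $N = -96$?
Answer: $-3000751296$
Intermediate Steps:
$x = 5983$ ($x = \left(-96\right) \left(-62\right) + 31 = 5952 + 31 = 5983$)
$\left(42520 + 40744\right) \left(x - 42022\right) = \left(42520 + 40744\right) \left(5983 - 42022\right) = 83264 \left(-36039\right) = -3000751296$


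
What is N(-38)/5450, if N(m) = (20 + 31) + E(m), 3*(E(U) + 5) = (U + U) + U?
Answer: 4/2725 ≈ 0.0014679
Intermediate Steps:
E(U) = -5 + U (E(U) = -5 + ((U + U) + U)/3 = -5 + (2*U + U)/3 = -5 + (3*U)/3 = -5 + U)
N(m) = 46 + m (N(m) = (20 + 31) + (-5 + m) = 51 + (-5 + m) = 46 + m)
N(-38)/5450 = (46 - 38)/5450 = 8*(1/5450) = 4/2725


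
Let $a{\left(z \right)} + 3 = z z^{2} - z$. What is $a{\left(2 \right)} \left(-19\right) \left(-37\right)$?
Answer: $2109$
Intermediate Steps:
$a{\left(z \right)} = -3 + z^{3} - z$ ($a{\left(z \right)} = -3 + \left(z z^{2} - z\right) = -3 + \left(z^{3} - z\right) = -3 + z^{3} - z$)
$a{\left(2 \right)} \left(-19\right) \left(-37\right) = \left(-3 + 2^{3} - 2\right) \left(-19\right) \left(-37\right) = \left(-3 + 8 - 2\right) \left(-19\right) \left(-37\right) = 3 \left(-19\right) \left(-37\right) = \left(-57\right) \left(-37\right) = 2109$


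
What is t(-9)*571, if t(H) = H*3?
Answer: -15417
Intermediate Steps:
t(H) = 3*H
t(-9)*571 = (3*(-9))*571 = -27*571 = -15417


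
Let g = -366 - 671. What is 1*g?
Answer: -1037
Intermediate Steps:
g = -1037
1*g = 1*(-1037) = -1037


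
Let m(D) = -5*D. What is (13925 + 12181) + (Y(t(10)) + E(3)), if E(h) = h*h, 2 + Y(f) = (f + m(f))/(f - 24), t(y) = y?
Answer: 182811/7 ≈ 26116.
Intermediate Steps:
Y(f) = -2 - 4*f/(-24 + f) (Y(f) = -2 + (f - 5*f)/(f - 24) = -2 + (-4*f)/(-24 + f) = -2 - 4*f/(-24 + f))
E(h) = h²
(13925 + 12181) + (Y(t(10)) + E(3)) = (13925 + 12181) + (6*(8 - 1*10)/(-24 + 10) + 3²) = 26106 + (6*(8 - 10)/(-14) + 9) = 26106 + (6*(-1/14)*(-2) + 9) = 26106 + (6/7 + 9) = 26106 + 69/7 = 182811/7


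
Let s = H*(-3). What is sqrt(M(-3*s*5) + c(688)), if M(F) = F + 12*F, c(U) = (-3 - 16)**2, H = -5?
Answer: 2*I*sqrt(641) ≈ 50.636*I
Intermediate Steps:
c(U) = 361 (c(U) = (-19)**2 = 361)
s = 15 (s = -5*(-3) = 15)
M(F) = 13*F
sqrt(M(-3*s*5) + c(688)) = sqrt(13*(-3*15*5) + 361) = sqrt(13*(-45*5) + 361) = sqrt(13*(-225) + 361) = sqrt(-2925 + 361) = sqrt(-2564) = 2*I*sqrt(641)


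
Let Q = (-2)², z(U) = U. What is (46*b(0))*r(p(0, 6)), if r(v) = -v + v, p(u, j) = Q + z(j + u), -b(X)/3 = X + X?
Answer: 0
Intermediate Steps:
b(X) = -6*X (b(X) = -3*(X + X) = -6*X)
Q = 4
p(u, j) = 4 + j + u (p(u, j) = 4 + (j + u) = 4 + j + u)
r(v) = 0
(46*b(0))*r(p(0, 6)) = (46*(-6*0))*0 = (46*0)*0 = 0*0 = 0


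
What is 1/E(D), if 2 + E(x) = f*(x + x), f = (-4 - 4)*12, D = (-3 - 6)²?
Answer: -1/15554 ≈ -6.4292e-5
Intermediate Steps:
D = 81 (D = (-9)² = 81)
f = -96 (f = -8*12 = -96)
E(x) = -2 - 192*x (E(x) = -2 - 96*(x + x) = -2 - 192*x)
1/E(D) = 1/(-2 - 192*81) = 1/(-2 - 15552) = 1/(-15554) = -1/15554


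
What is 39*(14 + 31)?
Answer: 1755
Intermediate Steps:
39*(14 + 31) = 39*45 = 1755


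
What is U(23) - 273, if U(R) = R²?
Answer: 256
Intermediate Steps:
U(23) - 273 = 23² - 273 = 529 - 273 = 256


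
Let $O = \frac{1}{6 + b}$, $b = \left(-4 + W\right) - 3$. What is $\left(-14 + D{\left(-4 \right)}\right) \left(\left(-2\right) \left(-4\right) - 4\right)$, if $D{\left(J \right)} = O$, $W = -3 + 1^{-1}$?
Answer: $- \frac{172}{3} \approx -57.333$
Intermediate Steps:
$W = -2$ ($W = -3 + 1 = -2$)
$b = -9$ ($b = \left(-4 - 2\right) - 3 = -6 - 3 = -9$)
$O = - \frac{1}{3}$ ($O = \frac{1}{6 - 9} = \frac{1}{-3} = - \frac{1}{3} \approx -0.33333$)
$D{\left(J \right)} = - \frac{1}{3}$
$\left(-14 + D{\left(-4 \right)}\right) \left(\left(-2\right) \left(-4\right) - 4\right) = \left(-14 - \frac{1}{3}\right) \left(\left(-2\right) \left(-4\right) - 4\right) = - \frac{43 \left(8 - 4\right)}{3} = \left(- \frac{43}{3}\right) 4 = - \frac{172}{3}$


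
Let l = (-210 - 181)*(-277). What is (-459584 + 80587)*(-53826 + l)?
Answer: -20648135557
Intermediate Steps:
l = 108307 (l = -391*(-277) = 108307)
(-459584 + 80587)*(-53826 + l) = (-459584 + 80587)*(-53826 + 108307) = -378997*54481 = -20648135557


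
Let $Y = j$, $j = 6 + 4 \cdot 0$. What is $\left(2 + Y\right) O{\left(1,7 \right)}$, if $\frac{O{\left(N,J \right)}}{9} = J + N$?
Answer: $576$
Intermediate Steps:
$O{\left(N,J \right)} = 9 J + 9 N$ ($O{\left(N,J \right)} = 9 \left(J + N\right) = 9 J + 9 N$)
$j = 6$ ($j = 6 + 0 = 6$)
$Y = 6$
$\left(2 + Y\right) O{\left(1,7 \right)} = \left(2 + 6\right) \left(9 \cdot 7 + 9 \cdot 1\right) = 8 \left(63 + 9\right) = 8 \cdot 72 = 576$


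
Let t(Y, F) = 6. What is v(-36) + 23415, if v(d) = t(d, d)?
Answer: 23421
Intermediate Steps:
v(d) = 6
v(-36) + 23415 = 6 + 23415 = 23421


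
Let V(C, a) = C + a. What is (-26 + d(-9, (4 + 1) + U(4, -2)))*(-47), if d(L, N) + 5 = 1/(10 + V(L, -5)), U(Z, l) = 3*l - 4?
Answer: 5875/4 ≈ 1468.8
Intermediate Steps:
U(Z, l) = -4 + 3*l
d(L, N) = -5 + 1/(5 + L) (d(L, N) = -5 + 1/(10 + (L - 5)) = -5 + 1/(10 + (-5 + L)) = -5 + 1/(5 + L))
(-26 + d(-9, (4 + 1) + U(4, -2)))*(-47) = (-26 + (-24 - 5*(-9))/(5 - 9))*(-47) = (-26 + (-24 + 45)/(-4))*(-47) = (-26 - ¼*21)*(-47) = (-26 - 21/4)*(-47) = -125/4*(-47) = 5875/4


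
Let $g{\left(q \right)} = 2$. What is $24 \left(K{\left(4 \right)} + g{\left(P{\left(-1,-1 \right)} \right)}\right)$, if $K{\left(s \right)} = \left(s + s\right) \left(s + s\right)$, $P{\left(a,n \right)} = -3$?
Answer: $1584$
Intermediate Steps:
$K{\left(s \right)} = 4 s^{2}$ ($K{\left(s \right)} = 2 s 2 s = 4 s^{2}$)
$24 \left(K{\left(4 \right)} + g{\left(P{\left(-1,-1 \right)} \right)}\right) = 24 \left(4 \cdot 4^{2} + 2\right) = 24 \left(4 \cdot 16 + 2\right) = 24 \left(64 + 2\right) = 24 \cdot 66 = 1584$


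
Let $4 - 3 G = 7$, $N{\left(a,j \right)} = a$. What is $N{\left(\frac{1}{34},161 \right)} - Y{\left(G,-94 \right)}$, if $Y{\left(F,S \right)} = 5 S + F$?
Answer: $\frac{16015}{34} \approx 471.03$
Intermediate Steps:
$G = -1$ ($G = \frac{4}{3} - \frac{7}{3} = -1$)
$Y{\left(F,S \right)} = F + 5 S$
$N{\left(\frac{1}{34},161 \right)} - Y{\left(G,-94 \right)} = \frac{1}{34} - \left(-1 + 5 \left(-94\right)\right) = \frac{1}{34} - \left(-1 - 470\right) = \frac{1}{34} - -471 = \frac{1}{34} + 471 = \frac{16015}{34}$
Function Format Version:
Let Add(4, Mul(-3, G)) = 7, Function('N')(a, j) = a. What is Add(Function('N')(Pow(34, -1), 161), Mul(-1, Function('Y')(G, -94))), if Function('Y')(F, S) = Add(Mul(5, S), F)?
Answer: Rational(16015, 34) ≈ 471.03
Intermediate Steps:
G = -1 (G = Add(Rational(4, 3), Mul(Rational(-1, 3), 7)) = Add(Rational(4, 3), Rational(-7, 3)) = -1)
Function('Y')(F, S) = Add(F, Mul(5, S))
Add(Function('N')(Pow(34, -1), 161), Mul(-1, Function('Y')(G, -94))) = Add(Pow(34, -1), Mul(-1, Add(-1, Mul(5, -94)))) = Add(Rational(1, 34), Mul(-1, Add(-1, -470))) = Add(Rational(1, 34), Mul(-1, -471)) = Add(Rational(1, 34), 471) = Rational(16015, 34)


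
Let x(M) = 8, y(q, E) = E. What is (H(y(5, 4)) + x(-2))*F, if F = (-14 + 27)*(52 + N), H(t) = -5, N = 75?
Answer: 4953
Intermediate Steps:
F = 1651 (F = (-14 + 27)*(52 + 75) = 13*127 = 1651)
(H(y(5, 4)) + x(-2))*F = (-5 + 8)*1651 = 3*1651 = 4953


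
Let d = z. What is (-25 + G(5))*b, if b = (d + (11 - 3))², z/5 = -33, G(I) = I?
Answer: -492980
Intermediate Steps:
z = -165 (z = 5*(-33) = -165)
d = -165
b = 24649 (b = (-165 + (11 - 3))² = (-165 + 8)² = (-157)² = 24649)
(-25 + G(5))*b = (-25 + 5)*24649 = -20*24649 = -492980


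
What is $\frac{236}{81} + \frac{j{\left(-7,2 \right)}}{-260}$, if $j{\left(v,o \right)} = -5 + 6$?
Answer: $\frac{61279}{21060} \approx 2.9097$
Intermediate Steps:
$j{\left(v,o \right)} = 1$
$\frac{236}{81} + \frac{j{\left(-7,2 \right)}}{-260} = \frac{236}{81} + 1 \frac{1}{-260} = 236 \cdot \frac{1}{81} + 1 \left(- \frac{1}{260}\right) = \frac{236}{81} - \frac{1}{260} = \frac{61279}{21060}$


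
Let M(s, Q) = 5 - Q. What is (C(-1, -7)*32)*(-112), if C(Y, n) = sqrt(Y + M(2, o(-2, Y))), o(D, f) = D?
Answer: -3584*sqrt(6) ≈ -8779.0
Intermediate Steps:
C(Y, n) = sqrt(7 + Y) (C(Y, n) = sqrt(Y + (5 - 1*(-2))) = sqrt(Y + (5 + 2)) = sqrt(Y + 7) = sqrt(7 + Y))
(C(-1, -7)*32)*(-112) = (sqrt(7 - 1)*32)*(-112) = (sqrt(6)*32)*(-112) = (32*sqrt(6))*(-112) = -3584*sqrt(6)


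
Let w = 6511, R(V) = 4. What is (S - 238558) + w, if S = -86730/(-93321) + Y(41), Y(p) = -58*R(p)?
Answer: -7225473943/31107 ≈ -2.3228e+5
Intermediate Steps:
Y(p) = -232 (Y(p) = -58*4 = -232)
S = -7187914/31107 (S = -86730/(-93321) - 232 = -86730*(-1/93321) - 232 = 28910/31107 - 232 = -7187914/31107 ≈ -231.07)
(S - 238558) + w = (-7187914/31107 - 238558) + 6511 = -7428011620/31107 + 6511 = -7225473943/31107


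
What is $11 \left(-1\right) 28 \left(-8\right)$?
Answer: $2464$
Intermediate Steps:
$11 \left(-1\right) 28 \left(-8\right) = \left(-11\right) 28 \left(-8\right) = \left(-308\right) \left(-8\right) = 2464$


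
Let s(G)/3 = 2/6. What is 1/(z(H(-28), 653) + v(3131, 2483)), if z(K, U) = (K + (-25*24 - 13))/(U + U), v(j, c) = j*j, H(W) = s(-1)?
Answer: 653/6401463827 ≈ 1.0201e-7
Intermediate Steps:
s(G) = 1 (s(G) = 3*(2/6) = 3*(2*(⅙)) = 3*(⅓) = 1)
H(W) = 1
v(j, c) = j²
z(K, U) = (-613 + K)/(2*U) (z(K, U) = (K + (-600 - 13))/((2*U)) = (K - 613)*(1/(2*U)) = (-613 + K)*(1/(2*U)) = (-613 + K)/(2*U))
1/(z(H(-28), 653) + v(3131, 2483)) = 1/((½)*(-613 + 1)/653 + 3131²) = 1/((½)*(1/653)*(-612) + 9803161) = 1/(-306/653 + 9803161) = 1/(6401463827/653) = 653/6401463827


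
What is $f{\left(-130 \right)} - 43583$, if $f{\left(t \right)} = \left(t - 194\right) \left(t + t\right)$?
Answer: $40657$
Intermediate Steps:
$f{\left(t \right)} = 2 t \left(-194 + t\right)$ ($f{\left(t \right)} = \left(-194 + t\right) 2 t = 2 t \left(-194 + t\right)$)
$f{\left(-130 \right)} - 43583 = 2 \left(-130\right) \left(-194 - 130\right) - 43583 = 2 \left(-130\right) \left(-324\right) - 43583 = 84240 - 43583 = 40657$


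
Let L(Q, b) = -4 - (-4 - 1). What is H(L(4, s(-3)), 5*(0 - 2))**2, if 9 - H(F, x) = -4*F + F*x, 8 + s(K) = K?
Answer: 529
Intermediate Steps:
s(K) = -8 + K
L(Q, b) = 1 (L(Q, b) = -4 - 1*(-5) = -4 + 5 = 1)
H(F, x) = 9 + 4*F - F*x (H(F, x) = 9 - (-4*F + F*x) = 9 + (4*F - F*x) = 9 + 4*F - F*x)
H(L(4, s(-3)), 5*(0 - 2))**2 = (9 + 4*1 - 1*1*5*(0 - 2))**2 = (9 + 4 - 1*1*5*(-2))**2 = (9 + 4 - 1*1*(-10))**2 = (9 + 4 + 10)**2 = 23**2 = 529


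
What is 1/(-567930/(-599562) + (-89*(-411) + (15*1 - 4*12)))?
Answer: 99927/3652026797 ≈ 2.7362e-5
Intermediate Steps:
1/(-567930/(-599562) + (-89*(-411) + (15*1 - 4*12))) = 1/(-567930*(-1/599562) + (36579 + (15 - 1*48))) = 1/(94655/99927 + (36579 + (15 - 48))) = 1/(94655/99927 + (36579 - 33)) = 1/(94655/99927 + 36546) = 1/(3652026797/99927) = 99927/3652026797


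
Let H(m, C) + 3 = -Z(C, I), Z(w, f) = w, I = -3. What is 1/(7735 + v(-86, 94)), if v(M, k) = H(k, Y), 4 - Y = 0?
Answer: 1/7728 ≈ 0.00012940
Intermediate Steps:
Y = 4 (Y = 4 - 1*0 = 4 + 0 = 4)
H(m, C) = -3 - C
v(M, k) = -7 (v(M, k) = -3 - 1*4 = -3 - 4 = -7)
1/(7735 + v(-86, 94)) = 1/(7735 - 7) = 1/7728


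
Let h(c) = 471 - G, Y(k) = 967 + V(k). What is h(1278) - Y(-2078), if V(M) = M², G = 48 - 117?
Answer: -4318511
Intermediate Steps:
G = -69
Y(k) = 967 + k²
h(c) = 540 (h(c) = 471 - 1*(-69) = 471 + 69 = 540)
h(1278) - Y(-2078) = 540 - (967 + (-2078)²) = 540 - (967 + 4318084) = 540 - 1*4319051 = 540 - 4319051 = -4318511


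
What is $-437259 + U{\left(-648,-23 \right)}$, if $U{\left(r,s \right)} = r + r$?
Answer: $-438555$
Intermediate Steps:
$U{\left(r,s \right)} = 2 r$
$-437259 + U{\left(-648,-23 \right)} = -437259 + 2 \left(-648\right) = -437259 - 1296 = -438555$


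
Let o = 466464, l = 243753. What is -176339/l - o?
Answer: -113702175731/243753 ≈ -4.6646e+5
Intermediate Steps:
-176339/l - o = -176339/243753 - 1*466464 = -176339*1/243753 - 466464 = -176339/243753 - 466464 = -113702175731/243753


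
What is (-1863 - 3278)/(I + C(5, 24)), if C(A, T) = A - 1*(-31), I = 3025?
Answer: -5141/3061 ≈ -1.6795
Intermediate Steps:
C(A, T) = 31 + A (C(A, T) = A + 31 = 31 + A)
(-1863 - 3278)/(I + C(5, 24)) = (-1863 - 3278)/(3025 + (31 + 5)) = -5141/(3025 + 36) = -5141/3061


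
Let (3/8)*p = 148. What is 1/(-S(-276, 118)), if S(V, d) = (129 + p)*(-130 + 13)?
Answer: 1/61269 ≈ 1.6321e-5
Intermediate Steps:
p = 1184/3 (p = (8/3)*148 = 1184/3 ≈ 394.67)
S(V, d) = -61269 (S(V, d) = (129 + 1184/3)*(-130 + 13) = (1571/3)*(-117) = -61269)
1/(-S(-276, 118)) = 1/(-1*(-61269)) = 1/61269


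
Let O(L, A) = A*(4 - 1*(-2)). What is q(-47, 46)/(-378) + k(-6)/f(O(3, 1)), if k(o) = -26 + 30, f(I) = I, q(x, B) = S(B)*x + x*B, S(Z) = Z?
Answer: 2288/189 ≈ 12.106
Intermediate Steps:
q(x, B) = 2*B*x (q(x, B) = B*x + x*B = B*x + B*x = 2*B*x)
O(L, A) = 6*A (O(L, A) = A*(4 + 2) = A*6 = 6*A)
k(o) = 4
q(-47, 46)/(-378) + k(-6)/f(O(3, 1)) = (2*46*(-47))/(-378) + 4/((6*1)) = -4324*(-1/378) + 4/6 = 2162/189 + 4*(⅙) = 2162/189 + ⅔ = 2288/189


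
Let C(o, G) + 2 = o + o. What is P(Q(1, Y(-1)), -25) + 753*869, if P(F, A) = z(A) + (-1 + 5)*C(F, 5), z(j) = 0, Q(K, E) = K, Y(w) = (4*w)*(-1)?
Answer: 654357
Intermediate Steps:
C(o, G) = -2 + 2*o (C(o, G) = -2 + (o + o) = -2 + 2*o)
Y(w) = -4*w
P(F, A) = -8 + 8*F (P(F, A) = 0 + (-1 + 5)*(-2 + 2*F) = 0 + 4*(-2 + 2*F) = 0 + (-8 + 8*F) = -8 + 8*F)
P(Q(1, Y(-1)), -25) + 753*869 = (-8 + 8*1) + 753*869 = (-8 + 8) + 654357 = 0 + 654357 = 654357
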